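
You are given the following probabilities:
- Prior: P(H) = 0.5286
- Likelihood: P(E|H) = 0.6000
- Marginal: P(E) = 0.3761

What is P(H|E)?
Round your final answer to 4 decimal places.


Using Bayes' theorem:

P(H|E) = P(E|H) × P(H) / P(E)
       = 0.6000 × 0.5286 / 0.3761
       = 0.31716000 / 0.3761
       = 0.8433

The evidence strengthens our belief in H.
Prior: 0.5286 → Posterior: 0.8433


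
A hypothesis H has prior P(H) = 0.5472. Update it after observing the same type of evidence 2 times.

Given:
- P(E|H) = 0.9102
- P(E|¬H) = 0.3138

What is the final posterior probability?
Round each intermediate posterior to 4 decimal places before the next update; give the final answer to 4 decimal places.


Sequential Bayesian updating:

Initial prior: P(H) = 0.5472

Update 1:
  P(E) = 0.9102 × 0.5472 + 0.3138 × 0.4528 = 0.49806144 + 0.14208864 = 0.64015008
  P(H|E) = 0.49806144 / 0.64015008 = 0.7780

Update 2:
  P(E) = 0.9102 × 0.7780 + 0.3138 × 0.2220 = 0.70813560 + 0.06966360 = 0.77779920
  P(H|E) = 0.70813560 / 0.77779920 = 0.9104

Final posterior: 0.9104


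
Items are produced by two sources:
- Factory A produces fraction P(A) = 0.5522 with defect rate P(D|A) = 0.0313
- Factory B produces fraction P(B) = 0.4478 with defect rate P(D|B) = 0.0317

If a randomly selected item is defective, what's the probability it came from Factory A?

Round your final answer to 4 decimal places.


Let A = from Factory A, D = defective

Given:
- P(A) = 0.5522, P(B) = 0.4478
- P(D|A) = 0.0313, P(D|B) = 0.0317

Step 1: Find P(D)
P(D) = P(D|A)P(A) + P(D|B)P(B)
     = 0.0313 × 0.5522 + 0.0317 × 0.4478
     = 0.01728386 + 0.01419526
     = 0.03147912

Step 2: Apply Bayes' theorem
P(A|D) = P(D|A)P(A) / P(D)
       = 0.01728386 / 0.03147912
       = 0.5491


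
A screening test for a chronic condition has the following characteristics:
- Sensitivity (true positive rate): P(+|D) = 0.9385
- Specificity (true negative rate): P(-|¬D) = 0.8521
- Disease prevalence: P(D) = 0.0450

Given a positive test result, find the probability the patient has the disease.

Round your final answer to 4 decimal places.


Let D = has disease, + = positive test

Given:
- P(D) = 0.0450 (prevalence)
- P(+|D) = 0.9385 (sensitivity)
- P(-|¬D) = 0.8521 (specificity)
- P(+|¬D) = 0.1479 (false positive rate = 1 - specificity)

Step 1: Find P(+)
P(+) = P(+|D)P(D) + P(+|¬D)P(¬D)
     = 0.9385 × 0.0450 + 0.1479 × 0.9550
     = 0.04223250 + 0.14124450
     = 0.18347700

Step 2: Apply Bayes' theorem for P(D|+)
P(D|+) = P(+|D)P(D) / P(+)
       = 0.04223250 / 0.18347700
       = 0.2302


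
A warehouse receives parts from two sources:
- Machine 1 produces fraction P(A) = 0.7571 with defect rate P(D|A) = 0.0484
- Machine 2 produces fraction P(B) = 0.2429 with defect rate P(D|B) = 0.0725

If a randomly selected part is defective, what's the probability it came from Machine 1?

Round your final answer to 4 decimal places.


Let A = from Machine 1, D = defective

Given:
- P(A) = 0.7571, P(B) = 0.2429
- P(D|A) = 0.0484, P(D|B) = 0.0725

Step 1: Find P(D)
P(D) = P(D|A)P(A) + P(D|B)P(B)
     = 0.0484 × 0.7571 + 0.0725 × 0.2429
     = 0.03664364 + 0.01761025
     = 0.05425389

Step 2: Apply Bayes' theorem
P(A|D) = P(D|A)P(A) / P(D)
       = 0.03664364 / 0.05425389
       = 0.6754


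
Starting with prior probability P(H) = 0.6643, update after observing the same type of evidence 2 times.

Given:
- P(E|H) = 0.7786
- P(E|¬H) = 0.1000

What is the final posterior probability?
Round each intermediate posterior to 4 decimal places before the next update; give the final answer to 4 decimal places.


Sequential Bayesian updating:

Initial prior: P(H) = 0.6643

Update 1:
  P(E) = 0.7786 × 0.6643 + 0.1000 × 0.3357 = 0.51722398 + 0.03357000 = 0.55079398
  P(H|E) = 0.51722398 / 0.55079398 = 0.9391

Update 2:
  P(E) = 0.7786 × 0.9391 + 0.1000 × 0.0609 = 0.73118326 + 0.00609000 = 0.73727326
  P(H|E) = 0.73118326 / 0.73727326 = 0.9917

Final posterior: 0.9917


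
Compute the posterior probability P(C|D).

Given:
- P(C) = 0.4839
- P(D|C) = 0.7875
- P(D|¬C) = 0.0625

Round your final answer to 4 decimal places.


Bayes' theorem: P(C|D) = P(D|C) × P(C) / P(D)

Step 1: Calculate P(D) using law of total probability
P(D) = P(D|C)P(C) + P(D|¬C)P(¬C)
     = 0.7875 × 0.4839 + 0.0625 × 0.5161
     = 0.38107125 + 0.03225625
     = 0.41332750

Step 2: Apply Bayes' theorem
P(C|D) = P(D|C) × P(C) / P(D)
       = 0.38107125 / 0.41332750
       = 0.9220


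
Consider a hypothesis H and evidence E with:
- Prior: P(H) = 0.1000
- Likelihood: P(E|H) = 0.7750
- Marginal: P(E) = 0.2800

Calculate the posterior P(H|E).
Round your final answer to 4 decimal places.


Using Bayes' theorem:

P(H|E) = P(E|H) × P(H) / P(E)
       = 0.7750 × 0.1000 / 0.2800
       = 0.07750000 / 0.2800
       = 0.2768

The evidence strengthens our belief in H.
Prior: 0.1000 → Posterior: 0.2768


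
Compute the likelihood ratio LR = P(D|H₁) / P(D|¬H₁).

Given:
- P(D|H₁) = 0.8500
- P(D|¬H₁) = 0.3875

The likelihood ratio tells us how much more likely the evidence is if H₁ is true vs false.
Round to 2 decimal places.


Likelihood Ratio (LR) = P(D|H₁) / P(D|¬H₁)

LR = 0.8500 / 0.3875
   = 2.19

The evidence is 2.19 times more likely if H₁ is true than if H₁ is false.
Because LR exceeds 1, D is evidence for H₁.


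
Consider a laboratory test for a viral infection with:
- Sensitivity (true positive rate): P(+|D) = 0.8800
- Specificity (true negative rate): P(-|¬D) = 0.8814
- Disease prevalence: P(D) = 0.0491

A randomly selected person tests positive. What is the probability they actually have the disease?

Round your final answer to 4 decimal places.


Let D = has disease, + = positive test

Given:
- P(D) = 0.0491 (prevalence)
- P(+|D) = 0.8800 (sensitivity)
- P(-|¬D) = 0.8814 (specificity)
- P(+|¬D) = 0.1186 (false positive rate = 1 - specificity)

Step 1: Find P(+)
P(+) = P(+|D)P(D) + P(+|¬D)P(¬D)
     = 0.8800 × 0.0491 + 0.1186 × 0.9509
     = 0.04320800 + 0.11277674
     = 0.15598474

Step 2: Apply Bayes' theorem for P(D|+)
P(D|+) = P(+|D)P(D) / P(+)
       = 0.04320800 / 0.15598474
       = 0.2770


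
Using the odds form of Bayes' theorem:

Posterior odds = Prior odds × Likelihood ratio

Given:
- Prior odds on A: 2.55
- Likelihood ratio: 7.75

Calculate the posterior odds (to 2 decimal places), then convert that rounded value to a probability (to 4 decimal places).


Step 1: Calculate posterior odds
Posterior odds = Prior odds × LR
               = 2.55 × 7.75
               = 19.76

Step 2: Convert to probability
P(A|E) = Posterior odds / (1 + Posterior odds)
       = 19.76 / (1 + 19.76)
       = 19.76 / 20.76
       = 0.9518

The evidence increased P(A) from 0.7183 to 0.9518.


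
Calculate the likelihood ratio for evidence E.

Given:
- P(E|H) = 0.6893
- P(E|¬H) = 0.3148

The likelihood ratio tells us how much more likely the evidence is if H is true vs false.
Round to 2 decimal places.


Likelihood Ratio (LR) = P(E|H) / P(E|¬H)

LR = 0.6893 / 0.3148
   = 2.19

The evidence is 2.19 times more likely if H is true than if H is false.
Since LR > 1, the evidence supports H over ¬H.


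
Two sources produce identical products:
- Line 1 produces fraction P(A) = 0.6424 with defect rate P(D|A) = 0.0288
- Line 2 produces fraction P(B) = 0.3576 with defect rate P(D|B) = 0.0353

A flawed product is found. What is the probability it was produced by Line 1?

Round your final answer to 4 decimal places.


Let A = from Line 1, D = flawed

Given:
- P(A) = 0.6424, P(B) = 0.3576
- P(D|A) = 0.0288, P(D|B) = 0.0353

Step 1: Find P(D)
P(D) = P(D|A)P(A) + P(D|B)P(B)
     = 0.0288 × 0.6424 + 0.0353 × 0.3576
     = 0.01850112 + 0.01262328
     = 0.03112440

Step 2: Apply Bayes' theorem
P(A|D) = P(D|A)P(A) / P(D)
       = 0.01850112 / 0.03112440
       = 0.5944


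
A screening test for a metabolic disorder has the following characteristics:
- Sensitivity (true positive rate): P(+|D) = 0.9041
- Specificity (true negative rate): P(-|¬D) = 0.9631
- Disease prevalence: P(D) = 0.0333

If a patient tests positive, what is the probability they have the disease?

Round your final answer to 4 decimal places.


Let D = has disease, + = positive test

Given:
- P(D) = 0.0333 (prevalence)
- P(+|D) = 0.9041 (sensitivity)
- P(-|¬D) = 0.9631 (specificity)
- P(+|¬D) = 0.0369 (false positive rate = 1 - specificity)

Step 1: Find P(+)
P(+) = P(+|D)P(D) + P(+|¬D)P(¬D)
     = 0.9041 × 0.0333 + 0.0369 × 0.9667
     = 0.03010653 + 0.03567123
     = 0.06577776

Step 2: Apply Bayes' theorem for P(D|+)
P(D|+) = P(+|D)P(D) / P(+)
       = 0.03010653 / 0.06577776
       = 0.4577


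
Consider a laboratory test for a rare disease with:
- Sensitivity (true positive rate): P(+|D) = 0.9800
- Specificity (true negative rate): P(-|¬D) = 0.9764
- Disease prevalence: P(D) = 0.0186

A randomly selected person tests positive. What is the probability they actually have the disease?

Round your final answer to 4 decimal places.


Let D = has disease, + = positive test

Given:
- P(D) = 0.0186 (prevalence)
- P(+|D) = 0.9800 (sensitivity)
- P(-|¬D) = 0.9764 (specificity)
- P(+|¬D) = 0.0236 (false positive rate = 1 - specificity)

Step 1: Find P(+)
P(+) = P(+|D)P(D) + P(+|¬D)P(¬D)
     = 0.9800 × 0.0186 + 0.0236 × 0.9814
     = 0.01822800 + 0.02316104
     = 0.04138904

Step 2: Apply Bayes' theorem for P(D|+)
P(D|+) = P(+|D)P(D) / P(+)
       = 0.01822800 / 0.04138904
       = 0.4404


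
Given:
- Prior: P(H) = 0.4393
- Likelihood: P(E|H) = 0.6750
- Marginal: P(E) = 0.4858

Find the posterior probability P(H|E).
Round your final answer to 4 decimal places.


Using Bayes' theorem:

P(H|E) = P(E|H) × P(H) / P(E)
       = 0.6750 × 0.4393 / 0.4858
       = 0.29652750 / 0.4858
       = 0.6104

The evidence strengthens our belief in H.
Prior: 0.4393 → Posterior: 0.6104


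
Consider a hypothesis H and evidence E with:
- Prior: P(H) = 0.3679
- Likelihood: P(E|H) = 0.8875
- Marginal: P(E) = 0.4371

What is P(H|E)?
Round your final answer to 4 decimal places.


Using Bayes' theorem:

P(H|E) = P(E|H) × P(H) / P(E)
       = 0.8875 × 0.3679 / 0.4371
       = 0.32651125 / 0.4371
       = 0.7470

The evidence strengthens our belief in H.
Prior: 0.3679 → Posterior: 0.7470


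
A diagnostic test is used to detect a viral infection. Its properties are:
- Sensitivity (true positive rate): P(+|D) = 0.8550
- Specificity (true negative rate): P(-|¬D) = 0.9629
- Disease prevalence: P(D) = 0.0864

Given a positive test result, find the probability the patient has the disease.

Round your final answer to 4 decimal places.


Let D = has disease, + = positive test

Given:
- P(D) = 0.0864 (prevalence)
- P(+|D) = 0.8550 (sensitivity)
- P(-|¬D) = 0.9629 (specificity)
- P(+|¬D) = 0.0371 (false positive rate = 1 - specificity)

Step 1: Find P(+)
P(+) = P(+|D)P(D) + P(+|¬D)P(¬D)
     = 0.8550 × 0.0864 + 0.0371 × 0.9136
     = 0.07387200 + 0.03389456
     = 0.10776656

Step 2: Apply Bayes' theorem for P(D|+)
P(D|+) = P(+|D)P(D) / P(+)
       = 0.07387200 / 0.10776656
       = 0.6855


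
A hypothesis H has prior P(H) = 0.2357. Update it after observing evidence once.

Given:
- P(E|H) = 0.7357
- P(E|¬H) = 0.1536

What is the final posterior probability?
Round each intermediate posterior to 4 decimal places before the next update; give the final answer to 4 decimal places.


Sequential Bayesian updating:

Initial prior: P(H) = 0.2357

Update 1:
  P(E) = 0.7357 × 0.2357 + 0.1536 × 0.7643 = 0.17340449 + 0.11739648 = 0.29080097
  P(H|E) = 0.17340449 / 0.29080097 = 0.5963

Final posterior: 0.5963


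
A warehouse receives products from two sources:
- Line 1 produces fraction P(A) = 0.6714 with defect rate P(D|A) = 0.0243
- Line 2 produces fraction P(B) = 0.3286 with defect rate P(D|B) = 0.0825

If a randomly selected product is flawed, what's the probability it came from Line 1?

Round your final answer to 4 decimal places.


Let A = from Line 1, D = flawed

Given:
- P(A) = 0.6714, P(B) = 0.3286
- P(D|A) = 0.0243, P(D|B) = 0.0825

Step 1: Find P(D)
P(D) = P(D|A)P(A) + P(D|B)P(B)
     = 0.0243 × 0.6714 + 0.0825 × 0.3286
     = 0.01631502 + 0.02710950
     = 0.04342452

Step 2: Apply Bayes' theorem
P(A|D) = P(D|A)P(A) / P(D)
       = 0.01631502 / 0.04342452
       = 0.3757


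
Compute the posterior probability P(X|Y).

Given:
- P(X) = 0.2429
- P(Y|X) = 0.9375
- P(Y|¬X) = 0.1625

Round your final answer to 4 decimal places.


Bayes' theorem: P(X|Y) = P(Y|X) × P(X) / P(Y)

Step 1: Calculate P(Y) using law of total probability
P(Y) = P(Y|X)P(X) + P(Y|¬X)P(¬X)
     = 0.9375 × 0.2429 + 0.1625 × 0.7571
     = 0.22771875 + 0.12302875
     = 0.35074750

Step 2: Apply Bayes' theorem
P(X|Y) = P(Y|X) × P(X) / P(Y)
       = 0.22771875 / 0.35074750
       = 0.6492


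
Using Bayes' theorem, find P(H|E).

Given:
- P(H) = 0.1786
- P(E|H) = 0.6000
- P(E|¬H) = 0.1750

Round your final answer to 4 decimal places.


Bayes' theorem: P(H|E) = P(E|H) × P(H) / P(E)

Step 1: Calculate P(E) using law of total probability
P(E) = P(E|H)P(H) + P(E|¬H)P(¬H)
     = 0.6000 × 0.1786 + 0.1750 × 0.8214
     = 0.10716000 + 0.14374500
     = 0.25090500

Step 2: Apply Bayes' theorem
P(H|E) = P(E|H) × P(H) / P(E)
       = 0.10716000 / 0.25090500
       = 0.4271


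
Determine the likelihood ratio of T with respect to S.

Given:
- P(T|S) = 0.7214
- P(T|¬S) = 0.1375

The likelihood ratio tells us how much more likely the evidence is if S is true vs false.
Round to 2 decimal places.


Likelihood Ratio (LR) = P(T|S) / P(T|¬S)

LR = 0.7214 / 0.1375
   = 5.25

The evidence is 5.25 times more likely if S is true than if S is false.
Because LR exceeds 1, T is evidence for S.


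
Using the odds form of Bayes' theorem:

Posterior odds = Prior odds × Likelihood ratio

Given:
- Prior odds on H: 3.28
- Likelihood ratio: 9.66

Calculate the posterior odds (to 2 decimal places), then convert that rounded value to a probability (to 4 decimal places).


Step 1: Calculate posterior odds
Posterior odds = Prior odds × LR
               = 3.28 × 9.66
               = 31.68

Step 2: Convert to probability
P(H|E) = Posterior odds / (1 + Posterior odds)
       = 31.68 / (1 + 31.68)
       = 31.68 / 32.68
       = 0.9694

The evidence increased P(H) from 0.7664 to 0.9694.


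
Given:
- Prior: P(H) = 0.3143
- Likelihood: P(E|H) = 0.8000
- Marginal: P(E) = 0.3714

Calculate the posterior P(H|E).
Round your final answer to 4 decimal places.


Using Bayes' theorem:

P(H|E) = P(E|H) × P(H) / P(E)
       = 0.8000 × 0.3143 / 0.3714
       = 0.25144000 / 0.3714
       = 0.6770

The evidence strengthens our belief in H.
Prior: 0.3143 → Posterior: 0.6770


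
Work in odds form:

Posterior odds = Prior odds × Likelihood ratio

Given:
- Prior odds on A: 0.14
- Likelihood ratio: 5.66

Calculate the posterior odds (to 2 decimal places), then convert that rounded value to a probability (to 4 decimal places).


Step 1: Calculate posterior odds
Posterior odds = Prior odds × LR
               = 0.14 × 5.66
               = 0.79

Step 2: Convert to probability
P(A|E) = Posterior odds / (1 + Posterior odds)
       = 0.79 / (1 + 0.79)
       = 0.79 / 1.79
       = 0.4413

The evidence increased P(A) from 0.1228 to 0.4413.


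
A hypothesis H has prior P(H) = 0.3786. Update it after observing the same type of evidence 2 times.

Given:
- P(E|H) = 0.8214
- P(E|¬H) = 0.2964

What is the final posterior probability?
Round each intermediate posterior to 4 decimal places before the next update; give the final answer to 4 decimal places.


Sequential Bayesian updating:

Initial prior: P(H) = 0.3786

Update 1:
  P(E) = 0.8214 × 0.3786 + 0.2964 × 0.6214 = 0.31098204 + 0.18418296 = 0.49516500
  P(H|E) = 0.31098204 / 0.49516500 = 0.6280

Update 2:
  P(E) = 0.8214 × 0.6280 + 0.2964 × 0.3720 = 0.51583920 + 0.11026080 = 0.62610000
  P(H|E) = 0.51583920 / 0.62610000 = 0.8239

Final posterior: 0.8239


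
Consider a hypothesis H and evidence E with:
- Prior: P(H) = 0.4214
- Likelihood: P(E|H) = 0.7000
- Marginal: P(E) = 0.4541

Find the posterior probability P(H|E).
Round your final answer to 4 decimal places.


Using Bayes' theorem:

P(H|E) = P(E|H) × P(H) / P(E)
       = 0.7000 × 0.4214 / 0.4541
       = 0.29498000 / 0.4541
       = 0.6496

The evidence strengthens our belief in H.
Prior: 0.4214 → Posterior: 0.6496


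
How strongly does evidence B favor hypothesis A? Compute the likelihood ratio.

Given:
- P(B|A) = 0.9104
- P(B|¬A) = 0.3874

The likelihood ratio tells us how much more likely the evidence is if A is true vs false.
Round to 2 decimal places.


Likelihood Ratio (LR) = P(B|A) / P(B|¬A)

LR = 0.9104 / 0.3874
   = 2.35

The evidence is 2.35 times more likely if A is true than if A is false.
Because LR exceeds 1, B is evidence for A.


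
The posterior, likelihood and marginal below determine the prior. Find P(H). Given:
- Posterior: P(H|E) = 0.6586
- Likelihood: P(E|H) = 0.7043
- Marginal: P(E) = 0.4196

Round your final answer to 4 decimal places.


From Bayes' theorem: P(H|E) = P(E|H) × P(H) / P(E)

Rearranging for P(H):
P(H) = P(H|E) × P(E) / P(E|H)
     = 0.6586 × 0.4196 / 0.7043
     = 0.27634856 / 0.7043
     = 0.3924


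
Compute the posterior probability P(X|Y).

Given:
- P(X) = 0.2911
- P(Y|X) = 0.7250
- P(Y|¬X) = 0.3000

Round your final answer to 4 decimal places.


Bayes' theorem: P(X|Y) = P(Y|X) × P(X) / P(Y)

Step 1: Calculate P(Y) using law of total probability
P(Y) = P(Y|X)P(X) + P(Y|¬X)P(¬X)
     = 0.7250 × 0.2911 + 0.3000 × 0.7089
     = 0.21104750 + 0.21267000
     = 0.42371750

Step 2: Apply Bayes' theorem
P(X|Y) = P(Y|X) × P(X) / P(Y)
       = 0.21104750 / 0.42371750
       = 0.4981


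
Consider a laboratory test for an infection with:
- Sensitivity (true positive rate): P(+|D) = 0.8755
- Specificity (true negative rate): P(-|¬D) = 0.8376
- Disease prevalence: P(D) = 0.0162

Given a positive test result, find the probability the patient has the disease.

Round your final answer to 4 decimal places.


Let D = has disease, + = positive test

Given:
- P(D) = 0.0162 (prevalence)
- P(+|D) = 0.8755 (sensitivity)
- P(-|¬D) = 0.8376 (specificity)
- P(+|¬D) = 0.1624 (false positive rate = 1 - specificity)

Step 1: Find P(+)
P(+) = P(+|D)P(D) + P(+|¬D)P(¬D)
     = 0.8755 × 0.0162 + 0.1624 × 0.9838
     = 0.01418310 + 0.15976912
     = 0.17395222

Step 2: Apply Bayes' theorem for P(D|+)
P(D|+) = P(+|D)P(D) / P(+)
       = 0.01418310 / 0.17395222
       = 0.0815


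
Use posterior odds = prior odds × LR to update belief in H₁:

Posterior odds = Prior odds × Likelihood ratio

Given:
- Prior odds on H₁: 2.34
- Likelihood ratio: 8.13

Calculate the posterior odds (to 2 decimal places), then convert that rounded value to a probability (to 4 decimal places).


Step 1: Calculate posterior odds
Posterior odds = Prior odds × LR
               = 2.34 × 8.13
               = 19.02

Step 2: Convert to probability
P(H₁|E) = Posterior odds / (1 + Posterior odds)
       = 19.02 / (1 + 19.02)
       = 19.02 / 20.02
       = 0.9500

The evidence increased P(H₁) from 0.7006 to 0.9500.


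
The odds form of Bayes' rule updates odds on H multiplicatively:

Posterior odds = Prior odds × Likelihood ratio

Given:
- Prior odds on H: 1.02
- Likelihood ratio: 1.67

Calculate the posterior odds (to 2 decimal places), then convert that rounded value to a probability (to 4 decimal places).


Step 1: Calculate posterior odds
Posterior odds = Prior odds × LR
               = 1.02 × 1.67
               = 1.70

Step 2: Convert to probability
P(H|E) = Posterior odds / (1 + Posterior odds)
       = 1.70 / (1 + 1.70)
       = 1.70 / 2.70
       = 0.6296

The evidence increased P(H) from 0.5050 to 0.6296.


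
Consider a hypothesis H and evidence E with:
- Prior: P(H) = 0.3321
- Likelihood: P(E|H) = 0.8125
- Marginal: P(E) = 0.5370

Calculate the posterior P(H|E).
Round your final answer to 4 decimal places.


Using Bayes' theorem:

P(H|E) = P(E|H) × P(H) / P(E)
       = 0.8125 × 0.3321 / 0.5370
       = 0.26983125 / 0.5370
       = 0.5025

The evidence strengthens our belief in H.
Prior: 0.3321 → Posterior: 0.5025


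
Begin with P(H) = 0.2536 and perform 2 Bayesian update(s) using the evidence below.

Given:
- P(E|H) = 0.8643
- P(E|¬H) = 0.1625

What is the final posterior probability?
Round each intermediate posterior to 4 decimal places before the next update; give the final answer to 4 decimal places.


Sequential Bayesian updating:

Initial prior: P(H) = 0.2536

Update 1:
  P(E) = 0.8643 × 0.2536 + 0.1625 × 0.7464 = 0.21918648 + 0.12129000 = 0.34047648
  P(H|E) = 0.21918648 / 0.34047648 = 0.6438

Update 2:
  P(E) = 0.8643 × 0.6438 + 0.1625 × 0.3562 = 0.55643634 + 0.05788250 = 0.61431884
  P(H|E) = 0.55643634 / 0.61431884 = 0.9058

Final posterior: 0.9058


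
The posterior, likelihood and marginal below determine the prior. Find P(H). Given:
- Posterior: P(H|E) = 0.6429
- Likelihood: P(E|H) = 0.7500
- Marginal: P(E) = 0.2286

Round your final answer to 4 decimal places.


From Bayes' theorem: P(H|E) = P(E|H) × P(H) / P(E)

Rearranging for P(H):
P(H) = P(H|E) × P(E) / P(E|H)
     = 0.6429 × 0.2286 / 0.7500
     = 0.14696694 / 0.7500
     = 0.1960


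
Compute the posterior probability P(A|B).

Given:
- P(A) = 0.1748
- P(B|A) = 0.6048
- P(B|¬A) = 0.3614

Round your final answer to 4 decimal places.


Bayes' theorem: P(A|B) = P(B|A) × P(A) / P(B)

Step 1: Calculate P(B) using law of total probability
P(B) = P(B|A)P(A) + P(B|¬A)P(¬A)
     = 0.6048 × 0.1748 + 0.3614 × 0.8252
     = 0.10571904 + 0.29822728
     = 0.40394632

Step 2: Apply Bayes' theorem
P(A|B) = P(B|A) × P(A) / P(B)
       = 0.10571904 / 0.40394632
       = 0.2617


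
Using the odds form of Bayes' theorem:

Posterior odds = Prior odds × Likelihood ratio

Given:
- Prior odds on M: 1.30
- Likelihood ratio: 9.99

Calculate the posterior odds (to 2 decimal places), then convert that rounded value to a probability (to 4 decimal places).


Step 1: Calculate posterior odds
Posterior odds = Prior odds × LR
               = 1.30 × 9.99
               = 12.99

Step 2: Convert to probability
P(M|E) = Posterior odds / (1 + Posterior odds)
       = 12.99 / (1 + 12.99)
       = 12.99 / 13.99
       = 0.9285

The evidence increased P(M) from 0.5652 to 0.9285.


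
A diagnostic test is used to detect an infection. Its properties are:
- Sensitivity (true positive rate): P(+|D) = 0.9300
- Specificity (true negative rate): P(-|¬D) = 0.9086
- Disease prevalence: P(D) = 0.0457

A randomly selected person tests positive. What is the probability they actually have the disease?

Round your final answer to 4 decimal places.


Let D = has disease, + = positive test

Given:
- P(D) = 0.0457 (prevalence)
- P(+|D) = 0.9300 (sensitivity)
- P(-|¬D) = 0.9086 (specificity)
- P(+|¬D) = 0.0914 (false positive rate = 1 - specificity)

Step 1: Find P(+)
P(+) = P(+|D)P(D) + P(+|¬D)P(¬D)
     = 0.9300 × 0.0457 + 0.0914 × 0.9543
     = 0.04250100 + 0.08722302
     = 0.12972402

Step 2: Apply Bayes' theorem for P(D|+)
P(D|+) = P(+|D)P(D) / P(+)
       = 0.04250100 / 0.12972402
       = 0.3276


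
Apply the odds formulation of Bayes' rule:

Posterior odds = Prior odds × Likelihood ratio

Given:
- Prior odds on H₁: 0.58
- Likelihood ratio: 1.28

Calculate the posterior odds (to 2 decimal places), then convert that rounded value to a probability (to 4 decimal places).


Step 1: Calculate posterior odds
Posterior odds = Prior odds × LR
               = 0.58 × 1.28
               = 0.74

Step 2: Convert to probability
P(H₁|E) = Posterior odds / (1 + Posterior odds)
       = 0.74 / (1 + 0.74)
       = 0.74 / 1.74
       = 0.4253

The evidence increased P(H₁) from 0.3671 to 0.4253.


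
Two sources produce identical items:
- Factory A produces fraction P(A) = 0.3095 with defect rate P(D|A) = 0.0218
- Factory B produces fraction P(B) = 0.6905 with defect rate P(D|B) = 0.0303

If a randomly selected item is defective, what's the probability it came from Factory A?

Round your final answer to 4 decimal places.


Let A = from Factory A, D = defective

Given:
- P(A) = 0.3095, P(B) = 0.6905
- P(D|A) = 0.0218, P(D|B) = 0.0303

Step 1: Find P(D)
P(D) = P(D|A)P(A) + P(D|B)P(B)
     = 0.0218 × 0.3095 + 0.0303 × 0.6905
     = 0.00674710 + 0.02092215
     = 0.02766925

Step 2: Apply Bayes' theorem
P(A|D) = P(D|A)P(A) / P(D)
       = 0.00674710 / 0.02766925
       = 0.2438


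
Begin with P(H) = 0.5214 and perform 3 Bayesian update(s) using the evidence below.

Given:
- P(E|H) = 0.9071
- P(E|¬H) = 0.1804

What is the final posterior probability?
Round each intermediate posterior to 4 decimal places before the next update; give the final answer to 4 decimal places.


Sequential Bayesian updating:

Initial prior: P(H) = 0.5214

Update 1:
  P(E) = 0.9071 × 0.5214 + 0.1804 × 0.4786 = 0.47296194 + 0.08633944 = 0.55930138
  P(H|E) = 0.47296194 / 0.55930138 = 0.8456

Update 2:
  P(E) = 0.9071 × 0.8456 + 0.1804 × 0.1544 = 0.76704376 + 0.02785376 = 0.79489752
  P(H|E) = 0.76704376 / 0.79489752 = 0.9650

Update 3:
  P(E) = 0.9071 × 0.9650 + 0.1804 × 0.0350 = 0.87535150 + 0.00631400 = 0.88166550
  P(H|E) = 0.87535150 / 0.88166550 = 0.9928

Final posterior: 0.9928


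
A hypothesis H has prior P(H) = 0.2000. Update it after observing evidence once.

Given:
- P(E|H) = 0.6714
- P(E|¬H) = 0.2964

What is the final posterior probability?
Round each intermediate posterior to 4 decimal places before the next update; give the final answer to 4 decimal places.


Sequential Bayesian updating:

Initial prior: P(H) = 0.2000

Update 1:
  P(E) = 0.6714 × 0.2000 + 0.2964 × 0.8000 = 0.13428000 + 0.23712000 = 0.37140000
  P(H|E) = 0.13428000 / 0.37140000 = 0.3616

Final posterior: 0.3616


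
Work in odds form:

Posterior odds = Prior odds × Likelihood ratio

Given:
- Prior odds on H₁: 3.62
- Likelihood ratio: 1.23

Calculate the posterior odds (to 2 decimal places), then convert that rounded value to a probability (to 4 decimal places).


Step 1: Calculate posterior odds
Posterior odds = Prior odds × LR
               = 3.62 × 1.23
               = 4.45

Step 2: Convert to probability
P(H₁|E) = Posterior odds / (1 + Posterior odds)
       = 4.45 / (1 + 4.45)
       = 4.45 / 5.45
       = 0.8165

The evidence increased P(H₁) from 0.7835 to 0.8165.


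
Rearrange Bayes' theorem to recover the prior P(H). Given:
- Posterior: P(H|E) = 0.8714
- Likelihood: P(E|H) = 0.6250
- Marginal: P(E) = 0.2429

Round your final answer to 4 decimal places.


From Bayes' theorem: P(H|E) = P(E|H) × P(H) / P(E)

Rearranging for P(H):
P(H) = P(H|E) × P(E) / P(E|H)
     = 0.8714 × 0.2429 / 0.6250
     = 0.21166306 / 0.6250
     = 0.3387


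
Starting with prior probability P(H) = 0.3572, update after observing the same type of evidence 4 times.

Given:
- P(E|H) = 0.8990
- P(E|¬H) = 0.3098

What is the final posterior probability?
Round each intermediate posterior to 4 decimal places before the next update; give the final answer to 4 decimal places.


Sequential Bayesian updating:

Initial prior: P(H) = 0.3572

Update 1:
  P(E) = 0.8990 × 0.3572 + 0.3098 × 0.6428 = 0.32112280 + 0.19913944 = 0.52026224
  P(H|E) = 0.32112280 / 0.52026224 = 0.6172

Update 2:
  P(E) = 0.8990 × 0.6172 + 0.3098 × 0.3828 = 0.55486280 + 0.11859144 = 0.67345424
  P(H|E) = 0.55486280 / 0.67345424 = 0.8239

Update 3:
  P(E) = 0.8990 × 0.8239 + 0.3098 × 0.1761 = 0.74068610 + 0.05455578 = 0.79524188
  P(H|E) = 0.74068610 / 0.79524188 = 0.9314

Update 4:
  P(E) = 0.8990 × 0.9314 + 0.3098 × 0.0686 = 0.83732860 + 0.02125228 = 0.85858088
  P(H|E) = 0.83732860 / 0.85858088 = 0.9752

Final posterior: 0.9752


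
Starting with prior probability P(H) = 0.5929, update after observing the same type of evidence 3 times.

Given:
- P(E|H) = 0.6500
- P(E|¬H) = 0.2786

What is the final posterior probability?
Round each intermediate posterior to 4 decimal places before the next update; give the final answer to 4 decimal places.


Sequential Bayesian updating:

Initial prior: P(H) = 0.5929

Update 1:
  P(E) = 0.6500 × 0.5929 + 0.2786 × 0.4071 = 0.38538500 + 0.11341806 = 0.49880306
  P(H|E) = 0.38538500 / 0.49880306 = 0.7726

Update 2:
  P(E) = 0.6500 × 0.7726 + 0.2786 × 0.2274 = 0.50219000 + 0.06335364 = 0.56554364
  P(H|E) = 0.50219000 / 0.56554364 = 0.8880

Update 3:
  P(E) = 0.6500 × 0.8880 + 0.2786 × 0.1120 = 0.57720000 + 0.03120320 = 0.60840320
  P(H|E) = 0.57720000 / 0.60840320 = 0.9487

Final posterior: 0.9487


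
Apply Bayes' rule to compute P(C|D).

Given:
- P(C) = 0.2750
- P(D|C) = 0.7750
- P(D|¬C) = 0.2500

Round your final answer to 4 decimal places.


Bayes' theorem: P(C|D) = P(D|C) × P(C) / P(D)

Step 1: Calculate P(D) using law of total probability
P(D) = P(D|C)P(C) + P(D|¬C)P(¬C)
     = 0.7750 × 0.2750 + 0.2500 × 0.7250
     = 0.21312500 + 0.18125000
     = 0.39437500

Step 2: Apply Bayes' theorem
P(C|D) = P(D|C) × P(C) / P(D)
       = 0.21312500 / 0.39437500
       = 0.5404


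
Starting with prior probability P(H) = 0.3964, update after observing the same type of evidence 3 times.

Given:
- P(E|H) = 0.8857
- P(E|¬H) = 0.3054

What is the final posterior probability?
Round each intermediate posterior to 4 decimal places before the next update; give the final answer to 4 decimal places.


Sequential Bayesian updating:

Initial prior: P(H) = 0.3964

Update 1:
  P(E) = 0.8857 × 0.3964 + 0.3054 × 0.6036 = 0.35109148 + 0.18433944 = 0.53543092
  P(H|E) = 0.35109148 / 0.53543092 = 0.6557

Update 2:
  P(E) = 0.8857 × 0.6557 + 0.3054 × 0.3443 = 0.58075349 + 0.10514922 = 0.68590271
  P(H|E) = 0.58075349 / 0.68590271 = 0.8467

Update 3:
  P(E) = 0.8857 × 0.8467 + 0.3054 × 0.1533 = 0.74992219 + 0.04681782 = 0.79674001
  P(H|E) = 0.74992219 / 0.79674001 = 0.9412

Final posterior: 0.9412


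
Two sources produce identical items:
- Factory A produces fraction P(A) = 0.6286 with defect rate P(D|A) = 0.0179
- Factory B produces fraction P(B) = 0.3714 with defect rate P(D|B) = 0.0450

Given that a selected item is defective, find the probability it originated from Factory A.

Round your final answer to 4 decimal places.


Let A = from Factory A, D = defective

Given:
- P(A) = 0.6286, P(B) = 0.3714
- P(D|A) = 0.0179, P(D|B) = 0.0450

Step 1: Find P(D)
P(D) = P(D|A)P(A) + P(D|B)P(B)
     = 0.0179 × 0.6286 + 0.0450 × 0.3714
     = 0.01125194 + 0.01671300
     = 0.02796494

Step 2: Apply Bayes' theorem
P(A|D) = P(D|A)P(A) / P(D)
       = 0.01125194 / 0.02796494
       = 0.4024


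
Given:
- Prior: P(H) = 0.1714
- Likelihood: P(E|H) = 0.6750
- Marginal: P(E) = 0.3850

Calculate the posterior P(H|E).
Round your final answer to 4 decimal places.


Using Bayes' theorem:

P(H|E) = P(E|H) × P(H) / P(E)
       = 0.6750 × 0.1714 / 0.3850
       = 0.11569500 / 0.3850
       = 0.3005

The evidence strengthens our belief in H.
Prior: 0.1714 → Posterior: 0.3005


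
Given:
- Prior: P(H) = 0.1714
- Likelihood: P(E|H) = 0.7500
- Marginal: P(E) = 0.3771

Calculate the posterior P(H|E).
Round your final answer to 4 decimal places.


Using Bayes' theorem:

P(H|E) = P(E|H) × P(H) / P(E)
       = 0.7500 × 0.1714 / 0.3771
       = 0.12855000 / 0.3771
       = 0.3409

The evidence strengthens our belief in H.
Prior: 0.1714 → Posterior: 0.3409


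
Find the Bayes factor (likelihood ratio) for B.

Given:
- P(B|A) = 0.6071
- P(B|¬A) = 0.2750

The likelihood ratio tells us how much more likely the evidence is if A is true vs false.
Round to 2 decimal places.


Likelihood Ratio (LR) = P(B|A) / P(B|¬A)

LR = 0.6071 / 0.2750
   = 2.21

The evidence is 2.21 times more likely if A is true than if A is false.
LR > 1, so observing B raises the odds in favor of A.


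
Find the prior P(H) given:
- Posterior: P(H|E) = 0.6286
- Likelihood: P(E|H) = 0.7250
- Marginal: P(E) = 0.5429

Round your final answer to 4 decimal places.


From Bayes' theorem: P(H|E) = P(E|H) × P(H) / P(E)

Rearranging for P(H):
P(H) = P(H|E) × P(E) / P(E|H)
     = 0.6286 × 0.5429 / 0.7250
     = 0.34126694 / 0.7250
     = 0.4707


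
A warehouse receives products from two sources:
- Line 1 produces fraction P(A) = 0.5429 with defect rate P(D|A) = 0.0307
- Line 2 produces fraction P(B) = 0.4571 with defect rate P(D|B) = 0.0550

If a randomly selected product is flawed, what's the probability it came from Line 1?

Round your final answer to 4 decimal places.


Let A = from Line 1, D = flawed

Given:
- P(A) = 0.5429, P(B) = 0.4571
- P(D|A) = 0.0307, P(D|B) = 0.0550

Step 1: Find P(D)
P(D) = P(D|A)P(A) + P(D|B)P(B)
     = 0.0307 × 0.5429 + 0.0550 × 0.4571
     = 0.01666703 + 0.02514050
     = 0.04180753

Step 2: Apply Bayes' theorem
P(A|D) = P(D|A)P(A) / P(D)
       = 0.01666703 / 0.04180753
       = 0.3987


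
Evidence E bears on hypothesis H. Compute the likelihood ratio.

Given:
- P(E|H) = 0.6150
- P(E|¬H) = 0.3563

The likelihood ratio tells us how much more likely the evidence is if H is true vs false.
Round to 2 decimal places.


Likelihood Ratio (LR) = P(E|H) / P(E|¬H)

LR = 0.6150 / 0.3563
   = 1.73

The evidence is 1.73 times more likely if H is true than if H is false.
Since LR > 1, the evidence supports H over ¬H.


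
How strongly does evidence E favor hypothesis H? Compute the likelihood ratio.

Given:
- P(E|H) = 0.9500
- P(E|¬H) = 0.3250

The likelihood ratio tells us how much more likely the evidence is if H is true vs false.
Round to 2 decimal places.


Likelihood Ratio (LR) = P(E|H) / P(E|¬H)

LR = 0.9500 / 0.3250
   = 2.92

The evidence is 2.92 times more likely if H is true than if H is false.
Because LR exceeds 1, E is evidence for H.


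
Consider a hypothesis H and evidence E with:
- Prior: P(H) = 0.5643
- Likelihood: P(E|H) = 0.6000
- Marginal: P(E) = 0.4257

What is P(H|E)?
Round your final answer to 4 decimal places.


Using Bayes' theorem:

P(H|E) = P(E|H) × P(H) / P(E)
       = 0.6000 × 0.5643 / 0.4257
       = 0.33858000 / 0.4257
       = 0.7953

The evidence strengthens our belief in H.
Prior: 0.5643 → Posterior: 0.7953


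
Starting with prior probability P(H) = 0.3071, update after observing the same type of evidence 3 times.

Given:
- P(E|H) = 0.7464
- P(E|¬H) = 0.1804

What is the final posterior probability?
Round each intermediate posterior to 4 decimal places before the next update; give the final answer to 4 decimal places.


Sequential Bayesian updating:

Initial prior: P(H) = 0.3071

Update 1:
  P(E) = 0.7464 × 0.3071 + 0.1804 × 0.6929 = 0.22921944 + 0.12499916 = 0.35421860
  P(H|E) = 0.22921944 / 0.35421860 = 0.6471

Update 2:
  P(E) = 0.7464 × 0.6471 + 0.1804 × 0.3529 = 0.48299544 + 0.06366316 = 0.54665860
  P(H|E) = 0.48299544 / 0.54665860 = 0.8835

Update 3:
  P(E) = 0.7464 × 0.8835 + 0.1804 × 0.1165 = 0.65944440 + 0.02101660 = 0.68046100
  P(H|E) = 0.65944440 / 0.68046100 = 0.9691

Final posterior: 0.9691


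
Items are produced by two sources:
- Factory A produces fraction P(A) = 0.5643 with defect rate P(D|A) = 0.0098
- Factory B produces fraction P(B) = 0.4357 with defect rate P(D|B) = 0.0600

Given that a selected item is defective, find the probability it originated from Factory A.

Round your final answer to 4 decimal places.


Let A = from Factory A, D = defective

Given:
- P(A) = 0.5643, P(B) = 0.4357
- P(D|A) = 0.0098, P(D|B) = 0.0600

Step 1: Find P(D)
P(D) = P(D|A)P(A) + P(D|B)P(B)
     = 0.0098 × 0.5643 + 0.0600 × 0.4357
     = 0.00553014 + 0.02614200
     = 0.03167214

Step 2: Apply Bayes' theorem
P(A|D) = P(D|A)P(A) / P(D)
       = 0.00553014 / 0.03167214
       = 0.1746


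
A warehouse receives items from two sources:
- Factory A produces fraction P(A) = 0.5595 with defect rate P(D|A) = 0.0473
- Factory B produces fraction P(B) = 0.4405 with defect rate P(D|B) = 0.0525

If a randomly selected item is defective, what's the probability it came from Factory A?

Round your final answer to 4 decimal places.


Let A = from Factory A, D = defective

Given:
- P(A) = 0.5595, P(B) = 0.4405
- P(D|A) = 0.0473, P(D|B) = 0.0525

Step 1: Find P(D)
P(D) = P(D|A)P(A) + P(D|B)P(B)
     = 0.0473 × 0.5595 + 0.0525 × 0.4405
     = 0.02646435 + 0.02312625
     = 0.04959060

Step 2: Apply Bayes' theorem
P(A|D) = P(D|A)P(A) / P(D)
       = 0.02646435 / 0.04959060
       = 0.5337


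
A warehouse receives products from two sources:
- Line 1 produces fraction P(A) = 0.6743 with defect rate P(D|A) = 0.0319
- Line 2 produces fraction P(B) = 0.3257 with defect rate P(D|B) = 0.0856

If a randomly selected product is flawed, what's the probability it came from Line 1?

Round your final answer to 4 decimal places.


Let A = from Line 1, D = flawed

Given:
- P(A) = 0.6743, P(B) = 0.3257
- P(D|A) = 0.0319, P(D|B) = 0.0856

Step 1: Find P(D)
P(D) = P(D|A)P(A) + P(D|B)P(B)
     = 0.0319 × 0.6743 + 0.0856 × 0.3257
     = 0.02151017 + 0.02787992
     = 0.04939009

Step 2: Apply Bayes' theorem
P(A|D) = P(D|A)P(A) / P(D)
       = 0.02151017 / 0.04939009
       = 0.4355


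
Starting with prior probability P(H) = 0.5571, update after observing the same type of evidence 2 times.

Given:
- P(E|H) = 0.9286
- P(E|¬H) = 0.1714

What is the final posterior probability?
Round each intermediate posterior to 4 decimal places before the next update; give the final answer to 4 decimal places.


Sequential Bayesian updating:

Initial prior: P(H) = 0.5571

Update 1:
  P(E) = 0.9286 × 0.5571 + 0.1714 × 0.4429 = 0.51732306 + 0.07591306 = 0.59323612
  P(H|E) = 0.51732306 / 0.59323612 = 0.8720

Update 2:
  P(E) = 0.9286 × 0.8720 + 0.1714 × 0.1280 = 0.80973920 + 0.02193920 = 0.83167840
  P(H|E) = 0.80973920 / 0.83167840 = 0.9736

Final posterior: 0.9736


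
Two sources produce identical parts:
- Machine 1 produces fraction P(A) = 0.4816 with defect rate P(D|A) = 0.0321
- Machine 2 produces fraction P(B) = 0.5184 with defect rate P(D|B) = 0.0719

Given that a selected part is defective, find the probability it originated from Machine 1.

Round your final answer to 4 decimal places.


Let A = from Machine 1, D = defective

Given:
- P(A) = 0.4816, P(B) = 0.5184
- P(D|A) = 0.0321, P(D|B) = 0.0719

Step 1: Find P(D)
P(D) = P(D|A)P(A) + P(D|B)P(B)
     = 0.0321 × 0.4816 + 0.0719 × 0.5184
     = 0.01545936 + 0.03727296
     = 0.05273232

Step 2: Apply Bayes' theorem
P(A|D) = P(D|A)P(A) / P(D)
       = 0.01545936 / 0.05273232
       = 0.2932


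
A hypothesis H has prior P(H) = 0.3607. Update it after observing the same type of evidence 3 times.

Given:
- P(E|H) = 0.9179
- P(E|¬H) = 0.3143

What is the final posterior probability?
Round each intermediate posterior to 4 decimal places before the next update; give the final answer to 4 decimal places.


Sequential Bayesian updating:

Initial prior: P(H) = 0.3607

Update 1:
  P(E) = 0.9179 × 0.3607 + 0.3143 × 0.6393 = 0.33108653 + 0.20093199 = 0.53201852
  P(H|E) = 0.33108653 / 0.53201852 = 0.6223

Update 2:
  P(E) = 0.9179 × 0.6223 + 0.3143 × 0.3777 = 0.57120917 + 0.11871111 = 0.68992028
  P(H|E) = 0.57120917 / 0.68992028 = 0.8279

Update 3:
  P(E) = 0.9179 × 0.8279 + 0.3143 × 0.1721 = 0.75992941 + 0.05409103 = 0.81402044
  P(H|E) = 0.75992941 / 0.81402044 = 0.9336

Final posterior: 0.9336


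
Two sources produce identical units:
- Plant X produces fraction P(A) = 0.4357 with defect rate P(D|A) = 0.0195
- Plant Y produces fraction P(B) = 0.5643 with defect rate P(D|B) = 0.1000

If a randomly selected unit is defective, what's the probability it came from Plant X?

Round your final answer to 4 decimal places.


Let A = from Plant X, D = defective

Given:
- P(A) = 0.4357, P(B) = 0.5643
- P(D|A) = 0.0195, P(D|B) = 0.1000

Step 1: Find P(D)
P(D) = P(D|A)P(A) + P(D|B)P(B)
     = 0.0195 × 0.4357 + 0.1000 × 0.5643
     = 0.00849615 + 0.05643000
     = 0.06492615

Step 2: Apply Bayes' theorem
P(A|D) = P(D|A)P(A) / P(D)
       = 0.00849615 / 0.06492615
       = 0.1309


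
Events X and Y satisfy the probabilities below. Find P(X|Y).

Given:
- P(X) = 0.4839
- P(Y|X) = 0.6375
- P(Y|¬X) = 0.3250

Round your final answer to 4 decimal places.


Bayes' theorem: P(X|Y) = P(Y|X) × P(X) / P(Y)

Step 1: Calculate P(Y) using law of total probability
P(Y) = P(Y|X)P(X) + P(Y|¬X)P(¬X)
     = 0.6375 × 0.4839 + 0.3250 × 0.5161
     = 0.30848625 + 0.16773250
     = 0.47621875

Step 2: Apply Bayes' theorem
P(X|Y) = P(Y|X) × P(X) / P(Y)
       = 0.30848625 / 0.47621875
       = 0.6478
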